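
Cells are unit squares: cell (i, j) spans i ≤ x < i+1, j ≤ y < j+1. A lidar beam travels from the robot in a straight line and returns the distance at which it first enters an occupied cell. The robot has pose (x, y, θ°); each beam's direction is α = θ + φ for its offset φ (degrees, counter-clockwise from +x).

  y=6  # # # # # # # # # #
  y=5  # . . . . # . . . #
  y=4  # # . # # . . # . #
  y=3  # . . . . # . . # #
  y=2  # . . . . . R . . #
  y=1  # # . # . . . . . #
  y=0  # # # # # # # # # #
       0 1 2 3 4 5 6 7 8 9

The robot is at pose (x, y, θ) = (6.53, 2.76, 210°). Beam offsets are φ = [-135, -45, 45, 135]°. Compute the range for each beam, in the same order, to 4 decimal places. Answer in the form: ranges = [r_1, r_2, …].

beam 1: φ=-135°, α=75°
  cosα=0.2588 sinα=0.9659 | (6,2) | tMaxX 1.8159 tMaxY 0.2485 | tΔX 3.8637 tΔY 1.0353
    t=0.2485 [y] (6,3)
    t=1.2837 [y] (6,4)
    t=1.8159 [x] (7,4) — stop
  → r_1 = 1.8159
beam 2: φ=-45°, α=165°
  cosα=-0.9659 sinα=0.2588 | (6,2) | tMaxX 0.5487 tMaxY 0.9273 | tΔX 1.0353 tΔY 3.8637
    t=0.5487 [x] (5,2)
    t=0.9273 [y] (5,3) — stop
  → r_2 = 0.9273
beam 3: φ=45°, α=255°
  cosα=-0.2588 sinα=-0.9659 | (6,2) | tMaxX 2.0478 tMaxY 0.7868 | tΔX 3.8637 tΔY 1.0353
    t=0.7868 [y] (6,1)
    t=1.8221 [y] (6,0) — stop
  → r_3 = 1.8221
beam 4: φ=135°, α=345°
  cosα=0.9659 sinα=-0.2588 | (6,2) | tMaxX 0.4866 tMaxY 2.9364 | tΔX 1.0353 tΔY 3.8637
    t=0.4866 [x] (7,2)
    t=1.5219 [x] (8,2)
    t=2.5571 [x] (9,2) — stop
  → r_4 = 2.5571

ranges = [1.8159, 0.9273, 1.8221, 2.5571]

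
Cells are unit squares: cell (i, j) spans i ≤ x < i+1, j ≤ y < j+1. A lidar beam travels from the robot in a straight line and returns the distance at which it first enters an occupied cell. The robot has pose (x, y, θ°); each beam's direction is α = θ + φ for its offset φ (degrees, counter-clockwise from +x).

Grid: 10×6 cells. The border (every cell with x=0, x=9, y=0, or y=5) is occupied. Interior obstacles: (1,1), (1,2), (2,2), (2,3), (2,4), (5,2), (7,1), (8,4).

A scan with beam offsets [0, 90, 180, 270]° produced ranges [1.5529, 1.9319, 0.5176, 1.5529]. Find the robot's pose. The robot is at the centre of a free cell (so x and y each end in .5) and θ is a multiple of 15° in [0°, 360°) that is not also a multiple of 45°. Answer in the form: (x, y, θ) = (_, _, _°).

Enumerate (i+0.5, j+0.5, θ) over the 24 free cells and 16 admissible headings. For each, cast all 4 beams and compare to the given ranges.
  (7.5, 2.5, 195°): beam 2 = 0.5176 ≠ 1.9319 ✗
  (6.5, 1.5, 150°): beam 1 = 1.0000 ≠ 1.5529 ✗
  (8.5, 3.5, 210°): beam 1 = 2.8868 ≠ 1.5529 ✗
  (4.5, 2.5, 330°): beam 1 = 0.5774 ≠ 1.5529 ✗
  …
  (3.5, 2.5, 15°): r_1=1.5529, r_2=1.9319, r_3=0.5176, r_4=1.5529 — all match ✓
Unique over the lattice → pose = (3.5, 2.5, 15°).

(x, y, θ) = (3.5, 2.5, 15°)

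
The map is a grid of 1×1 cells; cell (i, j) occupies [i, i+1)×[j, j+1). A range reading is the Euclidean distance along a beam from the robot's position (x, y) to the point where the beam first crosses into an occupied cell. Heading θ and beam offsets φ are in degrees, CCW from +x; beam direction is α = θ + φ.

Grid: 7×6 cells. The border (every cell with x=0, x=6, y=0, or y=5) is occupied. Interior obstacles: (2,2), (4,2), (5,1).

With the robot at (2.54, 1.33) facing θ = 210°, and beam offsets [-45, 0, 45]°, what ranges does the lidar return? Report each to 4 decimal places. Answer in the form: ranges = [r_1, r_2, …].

ranges = [1.5943, 0.6600, 0.3416]

beam 1: φ=-45°, α=165°
  d=(-0.9659,0.2588)  start (2,1)  tX=0.5590 tY=2.5887  stride 1/|dx|=1.0353 1/|dy|=3.8637
    cross x-line → (1,1), t=0.5590
    cross x-line → (0,1), t=1.5943 (wall)
  → r_1 = 1.5943
beam 2: φ=0°, α=210°
  d=(-0.8660,-0.5000)  start (2,1)  tX=0.6235 tY=0.6600  stride 1/|dx|=1.1547 1/|dy|=2.0000
    cross x-line → (1,1), t=0.6235
    cross y-line → (1,0), t=0.6600 (wall)
  → r_2 = 0.6600
beam 3: φ=45°, α=255°
  d=(-0.2588,-0.9659)  start (2,1)  tX=2.0864 tY=0.3416  stride 1/|dx|=3.8637 1/|dy|=1.0353
    cross y-line → (2,0), t=0.3416 (wall)
  → r_3 = 0.3416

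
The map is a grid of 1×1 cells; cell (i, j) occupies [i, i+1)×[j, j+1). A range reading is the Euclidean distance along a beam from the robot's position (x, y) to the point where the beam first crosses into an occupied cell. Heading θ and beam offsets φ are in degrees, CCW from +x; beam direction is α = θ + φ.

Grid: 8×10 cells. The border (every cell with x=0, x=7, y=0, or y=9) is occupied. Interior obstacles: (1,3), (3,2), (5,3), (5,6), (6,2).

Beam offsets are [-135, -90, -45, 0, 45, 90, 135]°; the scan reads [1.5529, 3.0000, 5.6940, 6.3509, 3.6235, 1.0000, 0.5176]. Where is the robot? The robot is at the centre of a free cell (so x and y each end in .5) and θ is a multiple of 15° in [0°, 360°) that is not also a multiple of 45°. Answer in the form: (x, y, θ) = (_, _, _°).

(x, y, θ) = (1.5, 5.5, 30°)

The pose lattice has 43·16 = 688 candidates. Test each by forward raycasting.
  (2.5, 1.5, 300°): beam 2 = 1.0000 ≠ 3.0000 ✗
  (3.5, 4.5, 330°): beam 1 = 1.9319 ≠ 1.5529 ✗
  (4.5, 8.5, 60°): beam 1 = 1.9319 ≠ 1.5529 ✗
  …
  (1.5, 5.5, 30°): r_1=1.5529, r_2=3.0000, r_3=5.6940, r_4=6.3509, r_5=3.6235, r_6=1.0000, r_7=0.5176 — all match ✓
No second candidate reproduces the full scan.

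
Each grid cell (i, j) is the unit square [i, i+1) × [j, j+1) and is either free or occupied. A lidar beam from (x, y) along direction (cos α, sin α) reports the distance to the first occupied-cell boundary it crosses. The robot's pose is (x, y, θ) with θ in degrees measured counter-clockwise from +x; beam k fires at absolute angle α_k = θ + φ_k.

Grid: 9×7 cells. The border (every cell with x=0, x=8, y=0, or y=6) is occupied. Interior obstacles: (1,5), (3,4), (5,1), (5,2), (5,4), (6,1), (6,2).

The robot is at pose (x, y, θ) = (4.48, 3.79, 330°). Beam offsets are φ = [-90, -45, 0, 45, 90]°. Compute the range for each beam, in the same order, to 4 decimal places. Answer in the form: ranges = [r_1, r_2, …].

ranges = [3.2216, 2.0091, 1.5800, 0.8114, 1.0400]

beam 1: φ=-90°, α=240°
  dir = (cos 240°, sin 240°) = (-0.5000, -0.8660); from cell (4,3)
  next x-line at t=0.9600, next y-line at t=0.9122; Δt_x=2.0000, Δt_y=1.1547
    y: enter (4,2) at t=0.9122
    x: enter (3,2) at t=0.9600
    y: enter (3,1) at t=2.0669
    x: enter (2,1) at t=2.9600
    y: enter (2,0) at t=3.2216 ← occupied
  → r_1 = 3.2216
beam 2: φ=-45°, α=285°
  dir = (cos 285°, sin 285°) = (0.2588, -0.9659); from cell (4,3)
  next x-line at t=2.0091, next y-line at t=0.8179; Δt_x=3.8637, Δt_y=1.0353
    y: enter (4,2) at t=0.8179
    y: enter (4,1) at t=1.8531
    x: enter (5,1) at t=2.0091 ← occupied
  → r_2 = 2.0091
beam 3: φ=0°, α=330°
  dir = (cos 330°, sin 330°) = (0.8660, -0.5000); from cell (4,3)
  next x-line at t=0.6004, next y-line at t=1.5800; Δt_x=1.1547, Δt_y=2.0000
    x: enter (5,3) at t=0.6004
    y: enter (5,2) at t=1.5800 ← occupied
  → r_3 = 1.5800
beam 4: φ=45°, α=15°
  dir = (cos 15°, sin 15°) = (0.9659, 0.2588); from cell (4,3)
  next x-line at t=0.5383, next y-line at t=0.8114; Δt_x=1.0353, Δt_y=3.8637
    x: enter (5,3) at t=0.5383
    y: enter (5,4) at t=0.8114 ← occupied
  → r_4 = 0.8114
beam 5: φ=90°, α=60°
  dir = (cos 60°, sin 60°) = (0.5000, 0.8660); from cell (4,3)
  next x-line at t=1.0400, next y-line at t=0.2425; Δt_x=2.0000, Δt_y=1.1547
    y: enter (4,4) at t=0.2425
    x: enter (5,4) at t=1.0400 ← occupied
  → r_5 = 1.0400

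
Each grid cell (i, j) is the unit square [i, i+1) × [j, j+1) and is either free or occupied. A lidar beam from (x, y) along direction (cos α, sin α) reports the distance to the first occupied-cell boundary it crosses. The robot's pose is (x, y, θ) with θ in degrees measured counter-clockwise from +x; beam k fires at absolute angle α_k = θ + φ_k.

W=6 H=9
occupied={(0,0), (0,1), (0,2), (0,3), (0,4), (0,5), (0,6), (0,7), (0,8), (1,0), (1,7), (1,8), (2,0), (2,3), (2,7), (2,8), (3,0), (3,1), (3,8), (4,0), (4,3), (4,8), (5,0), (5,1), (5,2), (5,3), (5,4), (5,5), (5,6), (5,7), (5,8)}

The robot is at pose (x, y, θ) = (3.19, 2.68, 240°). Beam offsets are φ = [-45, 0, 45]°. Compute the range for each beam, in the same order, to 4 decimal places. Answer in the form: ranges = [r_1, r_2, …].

beam 1: φ=-45°, α=195°
  direction (-0.9659, -0.2588); cell (3,2); t to first gridline: x 0.1967, y 2.6273 (then +1.0353 / +3.8637)
    (2,2) via x @ 0.1967
    (1,2) via x @ 1.2320
    (0,2) via x @ 2.2673  # hit
  → r_1 = 2.2673
beam 2: φ=0°, α=240°
  direction (-0.5000, -0.8660); cell (3,2); t to first gridline: x 0.3800, y 0.7852 (then +2.0000 / +1.1547)
    (2,2) via x @ 0.3800
    (2,1) via y @ 0.7852
    (2,0) via y @ 1.9399  # hit
  → r_2 = 1.9399
beam 3: φ=45°, α=285°
  direction (0.2588, -0.9659); cell (3,2); t to first gridline: x 3.1296, y 0.7040 (then +3.8637 / +1.0353)
    (3,1) via y @ 0.7040  # hit
  → r_3 = 0.7040

ranges = [2.2673, 1.9399, 0.7040]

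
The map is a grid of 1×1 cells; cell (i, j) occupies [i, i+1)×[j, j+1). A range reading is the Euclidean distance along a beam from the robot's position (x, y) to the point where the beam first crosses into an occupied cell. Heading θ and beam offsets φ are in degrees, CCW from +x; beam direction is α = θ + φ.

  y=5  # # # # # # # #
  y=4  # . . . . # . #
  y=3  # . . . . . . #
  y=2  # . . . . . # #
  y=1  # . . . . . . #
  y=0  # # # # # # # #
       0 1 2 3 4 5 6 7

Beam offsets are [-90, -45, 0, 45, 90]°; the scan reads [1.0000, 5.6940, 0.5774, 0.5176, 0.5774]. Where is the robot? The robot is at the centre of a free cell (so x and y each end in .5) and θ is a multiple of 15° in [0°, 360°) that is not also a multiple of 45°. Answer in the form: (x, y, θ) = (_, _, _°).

Enumerate (i+0.5, j+0.5, θ) over the 22 free cells and 16 admissible headings. For each, cast all 5 beams and compare to the given ranges.
  (3.5, 2.5, 30°): beam 1 = 1.7321 ≠ 1.0000 ✗
  (3.5, 1.5, 120°): beam 1 = 2.8868 ≠ 1.0000 ✗
  (4.5, 2.5, 345°): beam 1 = 1.5529 ≠ 1.0000 ✗
  (6.5, 4.5, 285°): beam 1 = 0.5176 ≠ 1.0000 ✗
  …
  (6.5, 3.5, 240°): r_1=1.0000, r_2=5.6940, r_3=0.5774, r_4=0.5176, r_5=0.5774 — all match ✓
Unique over the lattice → pose = (6.5, 3.5, 240°).

(x, y, θ) = (6.5, 3.5, 240°)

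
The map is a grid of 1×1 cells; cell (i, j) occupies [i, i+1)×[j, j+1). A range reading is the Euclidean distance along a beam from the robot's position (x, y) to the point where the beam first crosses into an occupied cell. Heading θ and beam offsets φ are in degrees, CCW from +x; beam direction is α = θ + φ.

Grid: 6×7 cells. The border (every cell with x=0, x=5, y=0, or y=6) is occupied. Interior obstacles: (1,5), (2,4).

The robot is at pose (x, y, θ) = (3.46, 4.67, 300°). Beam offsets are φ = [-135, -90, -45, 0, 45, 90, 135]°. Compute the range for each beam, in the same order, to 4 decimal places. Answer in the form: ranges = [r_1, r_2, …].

ranges = [0.4762, 0.5312, 3.7995, 3.0800, 1.5943, 1.7782, 1.3769]

beam 1: φ=-135°, α=165°
  d=(-0.9659,0.2588)  start (3,4)  tX=0.4762 tY=1.2750  stride 1/|dx|=1.0353 1/|dy|=3.8637
    cross x-line → (2,4), t=0.4762 (wall)
  → r_1 = 0.4762
beam 2: φ=-90°, α=210°
  d=(-0.8660,-0.5000)  start (3,4)  tX=0.5312 tY=1.3400  stride 1/|dx|=1.1547 1/|dy|=2.0000
    cross x-line → (2,4), t=0.5312 (wall)
  → r_2 = 0.5312
beam 3: φ=-45°, α=255°
  d=(-0.2588,-0.9659)  start (3,4)  tX=1.7773 tY=0.6936  stride 1/|dx|=3.8637 1/|dy|=1.0353
    cross y-line → (3,3), t=0.6936
    cross y-line → (3,2), t=1.7289
    cross x-line → (2,2), t=1.7773
    cross y-line → (2,1), t=2.7642
    cross y-line → (2,0), t=3.7995 (wall)
  → r_3 = 3.7995
beam 4: φ=0°, α=300°
  d=(0.5000,-0.8660)  start (3,4)  tX=1.0800 tY=0.7736  stride 1/|dx|=2.0000 1/|dy|=1.1547
    cross y-line → (3,3), t=0.7736
    cross x-line → (4,3), t=1.0800
    cross y-line → (4,2), t=1.9283
    cross x-line → (5,2), t=3.0800 (wall)
  → r_4 = 3.0800
beam 5: φ=45°, α=345°
  d=(0.9659,-0.2588)  start (3,4)  tX=0.5590 tY=2.5887  stride 1/|dx|=1.0353 1/|dy|=3.8637
    cross x-line → (4,4), t=0.5590
    cross x-line → (5,4), t=1.5943 (wall)
  → r_5 = 1.5943
beam 6: φ=90°, α=30°
  d=(0.8660,0.5000)  start (3,4)  tX=0.6235 tY=0.6600  stride 1/|dx|=1.1547 1/|dy|=2.0000
    cross x-line → (4,4), t=0.6235
    cross y-line → (4,5), t=0.6600
    cross x-line → (5,5), t=1.7782 (wall)
  → r_6 = 1.7782
beam 7: φ=135°, α=75°
  d=(0.2588,0.9659)  start (3,4)  tX=2.0864 tY=0.3416  stride 1/|dx|=3.8637 1/|dy|=1.0353
    cross y-line → (3,5), t=0.3416
    cross y-line → (3,6), t=1.3769 (wall)
  → r_7 = 1.3769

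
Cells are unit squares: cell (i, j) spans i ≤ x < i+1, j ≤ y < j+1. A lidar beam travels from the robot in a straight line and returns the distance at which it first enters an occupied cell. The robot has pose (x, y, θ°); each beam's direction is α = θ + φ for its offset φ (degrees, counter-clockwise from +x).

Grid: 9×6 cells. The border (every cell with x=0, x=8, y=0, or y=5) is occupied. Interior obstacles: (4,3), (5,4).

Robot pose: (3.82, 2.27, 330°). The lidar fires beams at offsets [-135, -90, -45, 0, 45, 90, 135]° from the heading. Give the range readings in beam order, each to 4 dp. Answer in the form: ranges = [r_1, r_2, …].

beam 1: φ=-135°, α=195°
  d=(-0.9659,-0.2588)  start (3,2)  tX=0.8489 tY=1.0432  stride 1/|dx|=1.0353 1/|dy|=3.8637
    cross x-line → (2,2), t=0.8489
    cross y-line → (2,1), t=1.0432
    cross x-line → (1,1), t=1.8842
    cross x-line → (0,1), t=2.9195 (wall)
  → r_1 = 2.9195
beam 2: φ=-90°, α=240°
  d=(-0.5000,-0.8660)  start (3,2)  tX=1.6400 tY=0.3118  stride 1/|dx|=2.0000 1/|dy|=1.1547
    cross y-line → (3,1), t=0.3118
    cross y-line → (3,0), t=1.4665 (wall)
  → r_2 = 1.4665
beam 3: φ=-45°, α=285°
  d=(0.2588,-0.9659)  start (3,2)  tX=0.6955 tY=0.2795  stride 1/|dx|=3.8637 1/|dy|=1.0353
    cross y-line → (3,1), t=0.2795
    cross x-line → (4,1), t=0.6955
    cross y-line → (4,0), t=1.3148 (wall)
  → r_3 = 1.3148
beam 4: φ=0°, α=330°
  d=(0.8660,-0.5000)  start (3,2)  tX=0.2078 tY=0.5400  stride 1/|dx|=1.1547 1/|dy|=2.0000
    cross x-line → (4,2), t=0.2078
    cross y-line → (4,1), t=0.5400
    cross x-line → (5,1), t=1.3625
    cross x-line → (6,1), t=2.5172
    cross y-line → (6,0), t=2.5400 (wall)
  → r_4 = 2.5400
beam 5: φ=45°, α=15°
  d=(0.9659,0.2588)  start (3,2)  tX=0.1863 tY=2.8205  stride 1/|dx|=1.0353 1/|dy|=3.8637
    cross x-line → (4,2), t=0.1863
    cross x-line → (5,2), t=1.2216
    cross x-line → (6,2), t=2.2569
    cross y-line → (6,3), t=2.8205
    cross x-line → (7,3), t=3.2922
    cross x-line → (8,3), t=4.3275 (wall)
  → r_5 = 4.3275
beam 6: φ=90°, α=60°
  d=(0.5000,0.8660)  start (3,2)  tX=0.3600 tY=0.8429  stride 1/|dx|=2.0000 1/|dy|=1.1547
    cross x-line → (4,2), t=0.3600
    cross y-line → (4,3), t=0.8429 (wall)
  → r_6 = 0.8429
beam 7: φ=135°, α=105°
  d=(-0.2588,0.9659)  start (3,2)  tX=3.1682 tY=0.7558  stride 1/|dx|=3.8637 1/|dy|=1.0353
    cross y-line → (3,3), t=0.7558
    cross y-line → (3,4), t=1.7910
    cross y-line → (3,5), t=2.8263 (wall)
  → r_7 = 2.8263

ranges = [2.9195, 1.4665, 1.3148, 2.5400, 4.3275, 0.8429, 2.8263]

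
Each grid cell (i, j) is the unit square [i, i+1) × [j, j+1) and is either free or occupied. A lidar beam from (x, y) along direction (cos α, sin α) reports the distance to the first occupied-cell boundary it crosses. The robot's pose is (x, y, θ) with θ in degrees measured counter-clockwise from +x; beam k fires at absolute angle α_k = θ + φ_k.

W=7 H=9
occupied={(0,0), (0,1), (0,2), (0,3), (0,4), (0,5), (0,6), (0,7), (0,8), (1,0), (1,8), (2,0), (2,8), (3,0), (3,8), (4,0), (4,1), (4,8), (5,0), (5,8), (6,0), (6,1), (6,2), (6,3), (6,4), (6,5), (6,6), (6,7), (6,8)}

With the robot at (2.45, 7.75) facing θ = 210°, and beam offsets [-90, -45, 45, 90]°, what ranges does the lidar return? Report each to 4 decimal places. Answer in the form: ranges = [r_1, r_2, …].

beam 1: φ=-90°, α=120°
  direction (-0.5000, 0.8660); cell (2,7); t to first gridline: x 0.9000, y 0.2887 (then +2.0000 / +1.1547)
    (2,8) via y @ 0.2887  # hit
  → r_1 = 0.2887
beam 2: φ=-45°, α=165°
  direction (-0.9659, 0.2588); cell (2,7); t to first gridline: x 0.4659, y 0.9659 (then +1.0353 / +3.8637)
    (1,7) via x @ 0.4659
    (1,8) via y @ 0.9659  # hit
  → r_2 = 0.9659
beam 3: φ=45°, α=255°
  direction (-0.2588, -0.9659); cell (2,7); t to first gridline: x 1.7387, y 0.7765 (then +3.8637 / +1.0353)
    (2,6) via y @ 0.7765
    (1,6) via x @ 1.7387
    (1,5) via y @ 1.8117
    (1,4) via y @ 2.8470
    (1,3) via y @ 3.8823
    (1,2) via y @ 4.9176
    (0,2) via x @ 5.6024  # hit
  → r_3 = 5.6024
beam 4: φ=90°, α=300°
  direction (0.5000, -0.8660); cell (2,7); t to first gridline: x 1.1000, y 0.8660 (then +2.0000 / +1.1547)
    (2,6) via y @ 0.8660
    (3,6) via x @ 1.1000
    (3,5) via y @ 2.0207
    (4,5) via x @ 3.1000
    (4,4) via y @ 3.1754
    (4,3) via y @ 4.3301
    (5,3) via x @ 5.1000
    (5,2) via y @ 5.4848
    (5,1) via y @ 6.6395
    (6,1) via x @ 7.1000  # hit
  → r_4 = 7.1000

ranges = [0.2887, 0.9659, 5.6024, 7.1000]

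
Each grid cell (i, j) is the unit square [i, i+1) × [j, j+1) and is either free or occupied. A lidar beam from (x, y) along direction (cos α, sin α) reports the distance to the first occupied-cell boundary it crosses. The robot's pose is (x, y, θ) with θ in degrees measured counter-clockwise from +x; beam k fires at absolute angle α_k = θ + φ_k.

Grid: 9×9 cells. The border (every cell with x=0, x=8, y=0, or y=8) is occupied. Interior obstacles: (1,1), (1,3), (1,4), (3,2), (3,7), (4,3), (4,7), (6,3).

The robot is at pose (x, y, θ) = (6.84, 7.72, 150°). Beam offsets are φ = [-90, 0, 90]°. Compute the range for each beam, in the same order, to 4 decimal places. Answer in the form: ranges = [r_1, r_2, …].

beam 1: φ=-90°, α=60°
  cosα=0.5000 sinα=0.8660 | (6,7) | tMaxX 0.3200 tMaxY 0.3233 | tΔX 2.0000 tΔY 1.1547
    t=0.3200 [x] (7,7)
    t=0.3233 [y] (7,8) — stop
  → r_1 = 0.3233
beam 2: φ=0°, α=150°
  cosα=-0.8660 sinα=0.5000 | (6,7) | tMaxX 0.9699 tMaxY 0.5600 | tΔX 1.1547 tΔY 2.0000
    t=0.5600 [y] (6,8) — stop
  → r_2 = 0.5600
beam 3: φ=90°, α=240°
  cosα=-0.5000 sinα=-0.8660 | (6,7) | tMaxX 1.6800 tMaxY 0.8314 | tΔX 2.0000 tΔY 1.1547
    t=0.8314 [y] (6,6)
    t=1.6800 [x] (5,6)
    t=1.9861 [y] (5,5)
    t=3.1408 [y] (5,4)
    t=3.6800 [x] (4,4)
    t=4.2955 [y] (4,3) — stop
  → r_3 = 4.2955

ranges = [0.3233, 0.5600, 4.2955]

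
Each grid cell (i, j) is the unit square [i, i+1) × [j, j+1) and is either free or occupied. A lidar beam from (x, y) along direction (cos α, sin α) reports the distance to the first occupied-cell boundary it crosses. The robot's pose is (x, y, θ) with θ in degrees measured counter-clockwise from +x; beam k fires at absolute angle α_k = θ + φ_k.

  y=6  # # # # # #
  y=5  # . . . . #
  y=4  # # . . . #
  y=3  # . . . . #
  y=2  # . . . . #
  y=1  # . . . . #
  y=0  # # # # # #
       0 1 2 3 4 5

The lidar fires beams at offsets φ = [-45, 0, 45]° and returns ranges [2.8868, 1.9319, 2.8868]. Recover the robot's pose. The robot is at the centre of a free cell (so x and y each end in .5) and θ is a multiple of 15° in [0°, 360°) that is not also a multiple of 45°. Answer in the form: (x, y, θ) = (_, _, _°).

Enumerate (i+0.5, j+0.5, θ) over the 19 free cells and 16 admissible headings. For each, cast all 3 beams and compare to the given ranges.
  (3.5, 5.5, 120°): beam 1 = 0.5176 ≠ 2.8868 ✗
  (3.5, 2.5, 345°): beam 1 = 1.7321 ≠ 2.8868 ✗
  (3.5, 5.5, 150°): beam 1 = 0.5176 ≠ 2.8868 ✗
  (3.5, 4.5, 195°): beam 2 = 1.5529 ≠ 1.9319 ✗
  (2.5, 2.5, 30°): beam 1 = 2.5882 ≠ 2.8868 ✗
  …
  (3.5, 3.5, 165°): r_1=2.8868, r_2=1.9319, r_3=2.8868 — all match ✓
Unique over the lattice → pose = (3.5, 3.5, 165°).

(x, y, θ) = (3.5, 3.5, 165°)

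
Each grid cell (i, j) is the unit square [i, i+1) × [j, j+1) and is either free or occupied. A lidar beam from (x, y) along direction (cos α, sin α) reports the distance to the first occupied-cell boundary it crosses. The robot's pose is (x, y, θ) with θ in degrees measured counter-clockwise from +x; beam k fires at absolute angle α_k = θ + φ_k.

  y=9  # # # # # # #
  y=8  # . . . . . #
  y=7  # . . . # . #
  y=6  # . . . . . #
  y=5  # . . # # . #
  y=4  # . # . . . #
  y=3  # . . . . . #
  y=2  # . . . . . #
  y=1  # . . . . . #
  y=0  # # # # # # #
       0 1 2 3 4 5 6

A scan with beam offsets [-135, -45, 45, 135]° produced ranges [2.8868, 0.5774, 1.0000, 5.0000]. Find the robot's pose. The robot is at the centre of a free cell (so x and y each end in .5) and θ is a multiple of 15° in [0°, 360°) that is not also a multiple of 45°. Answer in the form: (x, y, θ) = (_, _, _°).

The pose lattice has 36·16 = 576 candidates. Test each by forward raycasting.
  (5.5, 4.5, 60°): beam 1 = 1.9319 ≠ 2.8868 ✗
  (5.5, 7.5, 210°): beam 1 = 1.5529 ≠ 2.8868 ✗
  (4.5, 3.5, 30°): beam 1 = 2.5882 ≠ 2.8868 ✗
  …
  (3.5, 1.5, 285°): r_1=2.8868, r_2=0.5774, r_3=1.0000, r_4=5.0000 — all match ✓
Unique over the lattice → pose = (3.5, 1.5, 285°).

(x, y, θ) = (3.5, 1.5, 285°)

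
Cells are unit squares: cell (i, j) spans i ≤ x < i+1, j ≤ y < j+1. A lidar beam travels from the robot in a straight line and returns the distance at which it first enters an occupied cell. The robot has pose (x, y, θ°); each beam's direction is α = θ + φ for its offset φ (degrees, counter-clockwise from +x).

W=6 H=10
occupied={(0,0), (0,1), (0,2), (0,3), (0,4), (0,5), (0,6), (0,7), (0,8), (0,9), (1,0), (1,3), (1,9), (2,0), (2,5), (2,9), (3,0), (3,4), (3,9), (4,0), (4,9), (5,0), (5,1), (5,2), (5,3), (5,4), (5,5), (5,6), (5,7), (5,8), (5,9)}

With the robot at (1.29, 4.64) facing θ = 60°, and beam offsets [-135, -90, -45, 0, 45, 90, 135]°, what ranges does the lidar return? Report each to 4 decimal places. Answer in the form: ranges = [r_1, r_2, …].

ranges = [0.6626, 4.2839, 1.3909, 1.4200, 1.1205, 0.3349, 0.3002]

beam 1: φ=-135°, α=285°
  cosα=0.2588 sinα=-0.9659 | (1,4) | tMaxX 2.7432 tMaxY 0.6626 | tΔX 3.8637 tΔY 1.0353
    t=0.6626 [y] (1,3) — stop
  → r_1 = 0.6626
beam 2: φ=-90°, α=330°
  cosα=0.8660 sinα=-0.5000 | (1,4) | tMaxX 0.8198 tMaxY 1.2800 | tΔX 1.1547 tΔY 2.0000
    t=0.8198 [x] (2,4)
    t=1.2800 [y] (2,3)
    t=1.9745 [x] (3,3)
    t=3.1292 [x] (4,3)
    t=3.2800 [y] (4,2)
    t=4.2839 [x] (5,2) — stop
  → r_2 = 4.2839
beam 3: φ=-45°, α=15°
  cosα=0.9659 sinα=0.2588 | (1,4) | tMaxX 0.7350 tMaxY 1.3909 | tΔX 1.0353 tΔY 3.8637
    t=0.7350 [x] (2,4)
    t=1.3909 [y] (2,5) — stop
  → r_3 = 1.3909
beam 4: φ=0°, α=60°
  cosα=0.5000 sinα=0.8660 | (1,4) | tMaxX 1.4200 tMaxY 0.4157 | tΔX 2.0000 tΔY 1.1547
    t=0.4157 [y] (1,5)
    t=1.4200 [x] (2,5) — stop
  → r_4 = 1.4200
beam 5: φ=45°, α=105°
  cosα=-0.2588 sinα=0.9659 | (1,4) | tMaxX 1.1205 tMaxY 0.3727 | tΔX 3.8637 tΔY 1.0353
    t=0.3727 [y] (1,5)
    t=1.1205 [x] (0,5) — stop
  → r_5 = 1.1205
beam 6: φ=90°, α=150°
  cosα=-0.8660 sinα=0.5000 | (1,4) | tMaxX 0.3349 tMaxY 0.7200 | tΔX 1.1547 tΔY 2.0000
    t=0.3349 [x] (0,4) — stop
  → r_6 = 0.3349
beam 7: φ=135°, α=195°
  cosα=-0.9659 sinα=-0.2588 | (1,4) | tMaxX 0.3002 tMaxY 2.4728 | tΔX 1.0353 tΔY 3.8637
    t=0.3002 [x] (0,4) — stop
  → r_7 = 0.3002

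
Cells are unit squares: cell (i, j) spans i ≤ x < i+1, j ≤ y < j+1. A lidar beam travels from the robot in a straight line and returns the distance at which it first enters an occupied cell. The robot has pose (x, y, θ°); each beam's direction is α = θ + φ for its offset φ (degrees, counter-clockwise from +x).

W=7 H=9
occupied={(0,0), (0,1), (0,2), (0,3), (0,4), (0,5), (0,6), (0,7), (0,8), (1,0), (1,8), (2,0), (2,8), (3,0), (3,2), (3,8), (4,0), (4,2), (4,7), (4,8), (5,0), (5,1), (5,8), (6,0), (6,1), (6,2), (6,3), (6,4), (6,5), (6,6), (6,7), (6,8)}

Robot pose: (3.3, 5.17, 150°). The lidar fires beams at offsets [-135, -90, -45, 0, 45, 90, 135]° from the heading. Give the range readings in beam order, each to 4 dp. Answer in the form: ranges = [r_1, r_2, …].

beam 1: φ=-135°, α=15°
  d=(0.9659,0.2588)  start (3,5)  tX=0.7247 tY=3.2069  stride 1/|dx|=1.0353 1/|dy|=3.8637
    cross x-line → (4,5), t=0.7247
    cross x-line → (5,5), t=1.7600
    cross x-line → (6,5), t=2.7952 (wall)
  → r_1 = 2.7952
beam 2: φ=-90°, α=60°
  d=(0.5000,0.8660)  start (3,5)  tX=1.4000 tY=0.9584  stride 1/|dx|=2.0000 1/|dy|=1.1547
    cross y-line → (3,6), t=0.9584
    cross x-line → (4,6), t=1.4000
    cross y-line → (4,7), t=2.1131 (wall)
  → r_2 = 2.1131
beam 3: φ=-45°, α=105°
  d=(-0.2588,0.9659)  start (3,5)  tX=1.1591 tY=0.8593  stride 1/|dx|=3.8637 1/|dy|=1.0353
    cross y-line → (3,6), t=0.8593
    cross x-line → (2,6), t=1.1591
    cross y-line → (2,7), t=1.8946
    cross y-line → (2,8), t=2.9298 (wall)
  → r_3 = 2.9298
beam 4: φ=0°, α=150°
  d=(-0.8660,0.5000)  start (3,5)  tX=0.3464 tY=1.6600  stride 1/|dx|=1.1547 1/|dy|=2.0000
    cross x-line → (2,5), t=0.3464
    cross x-line → (1,5), t=1.5011
    cross y-line → (1,6), t=1.6600
    cross x-line → (0,6), t=2.6558 (wall)
  → r_4 = 2.6558
beam 5: φ=45°, α=195°
  d=(-0.9659,-0.2588)  start (3,5)  tX=0.3106 tY=0.6568  stride 1/|dx|=1.0353 1/|dy|=3.8637
    cross x-line → (2,5), t=0.3106
    cross y-line → (2,4), t=0.6568
    cross x-line → (1,4), t=1.3459
    cross x-line → (0,4), t=2.3811 (wall)
  → r_5 = 2.3811
beam 6: φ=90°, α=240°
  d=(-0.5000,-0.8660)  start (3,5)  tX=0.6000 tY=0.1963  stride 1/|dx|=2.0000 1/|dy|=1.1547
    cross y-line → (3,4), t=0.1963
    cross x-line → (2,4), t=0.6000
    cross y-line → (2,3), t=1.3510
    cross y-line → (2,2), t=2.5057
    cross x-line → (1,2), t=2.6000
    cross y-line → (1,1), t=3.6604
    cross x-line → (0,1), t=4.6000 (wall)
  → r_6 = 4.6000
beam 7: φ=135°, α=285°
  d=(0.2588,-0.9659)  start (3,5)  tX=2.7046 tY=0.1760  stride 1/|dx|=3.8637 1/|dy|=1.0353
    cross y-line → (3,4), t=0.1760
    cross y-line → (3,3), t=1.2113
    cross y-line → (3,2), t=2.2465 (wall)
  → r_7 = 2.2465

ranges = [2.7952, 2.1131, 2.9298, 2.6558, 2.3811, 4.6000, 2.2465]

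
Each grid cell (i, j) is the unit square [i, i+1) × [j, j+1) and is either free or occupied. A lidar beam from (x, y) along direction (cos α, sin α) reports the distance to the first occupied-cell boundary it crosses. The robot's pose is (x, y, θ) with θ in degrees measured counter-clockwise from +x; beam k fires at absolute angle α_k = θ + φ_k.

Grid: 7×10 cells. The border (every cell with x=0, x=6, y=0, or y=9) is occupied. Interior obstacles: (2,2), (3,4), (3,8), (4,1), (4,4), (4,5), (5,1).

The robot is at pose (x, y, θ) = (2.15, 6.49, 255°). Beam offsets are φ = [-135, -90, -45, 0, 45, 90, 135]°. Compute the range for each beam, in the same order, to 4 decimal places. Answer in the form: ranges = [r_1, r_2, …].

beam 1: φ=-135°, α=120°
  d=(-0.5000,0.8660)  start (2,6)  tX=0.3000 tY=0.5889  stride 1/|dx|=2.0000 1/|dy|=1.1547
    cross x-line → (1,6), t=0.3000
    cross y-line → (1,7), t=0.5889
    cross y-line → (1,8), t=1.7436
    cross x-line → (0,8), t=2.3000 (wall)
  → r_1 = 2.3000
beam 2: φ=-90°, α=165°
  d=(-0.9659,0.2588)  start (2,6)  tX=0.1553 tY=1.9705  stride 1/|dx|=1.0353 1/|dy|=3.8637
    cross x-line → (1,6), t=0.1553
    cross x-line → (0,6), t=1.1906 (wall)
  → r_2 = 1.1906
beam 3: φ=-45°, α=210°
  d=(-0.8660,-0.5000)  start (2,6)  tX=0.1732 tY=0.9800  stride 1/|dx|=1.1547 1/|dy|=2.0000
    cross x-line → (1,6), t=0.1732
    cross y-line → (1,5), t=0.9800
    cross x-line → (0,5), t=1.3279 (wall)
  → r_3 = 1.3279
beam 4: φ=0°, α=255°
  d=(-0.2588,-0.9659)  start (2,6)  tX=0.5796 tY=0.5073  stride 1/|dx|=3.8637 1/|dy|=1.0353
    cross y-line → (2,5), t=0.5073
    cross x-line → (1,5), t=0.5796
    cross y-line → (1,4), t=1.5426
    cross y-line → (1,3), t=2.5778
    cross y-line → (1,2), t=3.6131
    cross x-line → (0,2), t=4.4433 (wall)
  → r_4 = 4.4433
beam 5: φ=45°, α=300°
  d=(0.5000,-0.8660)  start (2,6)  tX=1.7000 tY=0.5658  stride 1/|dx|=2.0000 1/|dy|=1.1547
    cross y-line → (2,5), t=0.5658
    cross x-line → (3,5), t=1.7000
    cross y-line → (3,4), t=1.7205 (wall)
  → r_5 = 1.7205
beam 6: φ=90°, α=345°
  d=(0.9659,-0.2588)  start (2,6)  tX=0.8800 tY=1.8932  stride 1/|dx|=1.0353 1/|dy|=3.8637
    cross x-line → (3,6), t=0.8800
    cross y-line → (3,5), t=1.8932
    cross x-line → (4,5), t=1.9153 (wall)
  → r_6 = 1.9153
beam 7: φ=135°, α=30°
  d=(0.8660,0.5000)  start (2,6)  tX=0.9815 tY=1.0200  stride 1/|dx|=1.1547 1/|dy|=2.0000
    cross x-line → (3,6), t=0.9815
    cross y-line → (3,7), t=1.0200
    cross x-line → (4,7), t=2.1362
    cross y-line → (4,8), t=3.0200
    cross x-line → (5,8), t=3.2909
    cross x-line → (6,8), t=4.4456 (wall)
  → r_7 = 4.4456

ranges = [2.3000, 1.1906, 1.3279, 4.4433, 1.7205, 1.9153, 4.4456]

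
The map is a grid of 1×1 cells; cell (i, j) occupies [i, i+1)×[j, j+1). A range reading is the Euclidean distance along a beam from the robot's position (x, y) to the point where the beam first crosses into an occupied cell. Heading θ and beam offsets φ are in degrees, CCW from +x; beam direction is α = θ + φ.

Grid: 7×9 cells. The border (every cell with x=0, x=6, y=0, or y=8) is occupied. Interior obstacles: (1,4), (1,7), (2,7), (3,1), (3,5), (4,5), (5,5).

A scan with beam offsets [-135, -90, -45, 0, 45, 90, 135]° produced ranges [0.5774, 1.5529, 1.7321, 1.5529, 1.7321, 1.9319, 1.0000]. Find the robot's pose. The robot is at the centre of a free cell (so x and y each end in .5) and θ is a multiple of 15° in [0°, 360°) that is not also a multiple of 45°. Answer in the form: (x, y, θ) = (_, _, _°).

Enumerate (i+0.5, j+0.5, θ) over the 28 free cells and 16 admissible headings. For each, cast all 7 beams and compare to the given ranges.
  (5.5, 7.5, 210°): beam 1 = 0.5176 ≠ 0.5774 ✗
  (1.5, 2.5, 150°): beam 1 = 4.6587 ≠ 0.5774 ✗
  (4.5, 4.5, 60°): beam 1 = 3.6235 ≠ 0.5774 ✗
  (2.5, 1.5, 165°): beam 2 = 3.6235 ≠ 1.5529 ✗
  …
  (4.5, 6.5, 75°): r_1=0.5774, r_2=1.5529, r_3=1.7321, r_4=1.5529, r_5=1.7321, r_6=1.9319, r_7=1.0000 — all match ✓
Only this pose fits every beam.

(x, y, θ) = (4.5, 6.5, 75°)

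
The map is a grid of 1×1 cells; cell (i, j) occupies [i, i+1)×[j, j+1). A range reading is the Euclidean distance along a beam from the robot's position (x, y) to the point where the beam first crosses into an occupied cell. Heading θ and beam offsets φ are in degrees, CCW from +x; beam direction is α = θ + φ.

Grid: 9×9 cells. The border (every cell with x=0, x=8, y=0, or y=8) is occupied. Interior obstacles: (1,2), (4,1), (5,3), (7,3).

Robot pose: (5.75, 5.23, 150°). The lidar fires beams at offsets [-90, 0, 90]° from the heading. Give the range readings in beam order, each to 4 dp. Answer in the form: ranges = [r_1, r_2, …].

beam 1: φ=-90°, α=60°
  cosα=0.5000 sinα=0.8660 | (5,5) | tMaxX 0.5000 tMaxY 0.8891 | tΔX 2.0000 tΔY 1.1547
    t=0.5000 [x] (6,5)
    t=0.8891 [y] (6,6)
    t=2.0438 [y] (6,7)
    t=2.5000 [x] (7,7)
    t=3.1985 [y] (7,8) — stop
  → r_1 = 3.1985
beam 2: φ=0°, α=150°
  cosα=-0.8660 sinα=0.5000 | (5,5) | tMaxX 0.8660 tMaxY 1.5400 | tΔX 1.1547 tΔY 2.0000
    t=0.8660 [x] (4,5)
    t=1.5400 [y] (4,6)
    t=2.0207 [x] (3,6)
    t=3.1754 [x] (2,6)
    t=3.5400 [y] (2,7)
    t=4.3301 [x] (1,7)
    t=5.4848 [x] (0,7) — stop
  → r_2 = 5.4848
beam 3: φ=90°, α=240°
  cosα=-0.5000 sinα=-0.8660 | (5,5) | tMaxX 1.5000 tMaxY 0.2656 | tΔX 2.0000 tΔY 1.1547
    t=0.2656 [y] (5,4)
    t=1.4203 [y] (5,3) — stop
  → r_3 = 1.4203

ranges = [3.1985, 5.4848, 1.4203]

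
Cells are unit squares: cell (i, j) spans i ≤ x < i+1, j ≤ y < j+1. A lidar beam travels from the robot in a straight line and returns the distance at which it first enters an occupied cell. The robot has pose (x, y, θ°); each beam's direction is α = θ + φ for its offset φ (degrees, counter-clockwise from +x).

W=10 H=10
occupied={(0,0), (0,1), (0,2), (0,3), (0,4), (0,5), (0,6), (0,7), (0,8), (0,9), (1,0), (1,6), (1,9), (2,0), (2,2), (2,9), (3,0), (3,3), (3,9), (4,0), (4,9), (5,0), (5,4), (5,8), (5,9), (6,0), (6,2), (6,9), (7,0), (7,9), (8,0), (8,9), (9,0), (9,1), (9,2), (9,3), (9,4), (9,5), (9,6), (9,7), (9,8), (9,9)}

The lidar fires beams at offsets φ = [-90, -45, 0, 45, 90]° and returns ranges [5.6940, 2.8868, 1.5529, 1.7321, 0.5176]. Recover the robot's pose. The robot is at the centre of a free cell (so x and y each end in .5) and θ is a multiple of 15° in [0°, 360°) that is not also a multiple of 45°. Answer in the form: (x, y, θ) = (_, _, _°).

(x, y, θ) = (2.5, 3.5, 165°)

Enumerate (i+0.5, j+0.5, θ) over the 58 free cells and 16 admissible headings. For each, cast all 5 beams and compare to the given ranges.
  (4.5, 6.5, 75°): beam 1 = 4.6587 ≠ 5.6940 ✗
  (2.5, 1.5, 75°): beam 1 = 1.9319 ≠ 5.6940 ✗
  (4.5, 8.5, 300°): beam 1 = 3.0000 ≠ 5.6940 ✗
  (3.5, 2.5, 75°): beam 2 = 6.3509 ≠ 2.8868 ✗
  …
  (2.5, 3.5, 165°): r_1=5.6940, r_2=2.8868, r_3=1.5529, r_4=1.7321, r_5=0.5176 — all match ✓
Only this pose fits every beam.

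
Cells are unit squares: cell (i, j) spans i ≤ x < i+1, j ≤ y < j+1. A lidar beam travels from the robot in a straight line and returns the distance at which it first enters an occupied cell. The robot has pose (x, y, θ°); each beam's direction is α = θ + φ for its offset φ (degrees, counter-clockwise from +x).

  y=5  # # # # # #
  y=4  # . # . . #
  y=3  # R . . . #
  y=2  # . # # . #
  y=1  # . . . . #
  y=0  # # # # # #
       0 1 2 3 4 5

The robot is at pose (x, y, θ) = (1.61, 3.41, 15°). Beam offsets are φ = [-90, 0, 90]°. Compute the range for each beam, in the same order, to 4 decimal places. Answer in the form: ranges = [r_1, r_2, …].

ranges = [2.4950, 3.5096, 1.6461]

beam 1: φ=-90°, α=285°
  d=(0.2588,-0.9659)  start (1,3)  tX=1.5068 tY=0.4245  stride 1/|dx|=3.8637 1/|dy|=1.0353
    cross y-line → (1,2), t=0.4245
    cross y-line → (1,1), t=1.4597
    cross x-line → (2,1), t=1.5068
    cross y-line → (2,0), t=2.4950 (wall)
  → r_1 = 2.4950
beam 2: φ=0°, α=15°
  d=(0.9659,0.2588)  start (1,3)  tX=0.4038 tY=2.2796  stride 1/|dx|=1.0353 1/|dy|=3.8637
    cross x-line → (2,3), t=0.4038
    cross x-line → (3,3), t=1.4390
    cross y-line → (3,4), t=2.2796
    cross x-line → (4,4), t=2.4743
    cross x-line → (5,4), t=3.5096 (wall)
  → r_2 = 3.5096
beam 3: φ=90°, α=105°
  d=(-0.2588,0.9659)  start (1,3)  tX=2.3569 tY=0.6108  stride 1/|dx|=3.8637 1/|dy|=1.0353
    cross y-line → (1,4), t=0.6108
    cross y-line → (1,5), t=1.6461 (wall)
  → r_3 = 1.6461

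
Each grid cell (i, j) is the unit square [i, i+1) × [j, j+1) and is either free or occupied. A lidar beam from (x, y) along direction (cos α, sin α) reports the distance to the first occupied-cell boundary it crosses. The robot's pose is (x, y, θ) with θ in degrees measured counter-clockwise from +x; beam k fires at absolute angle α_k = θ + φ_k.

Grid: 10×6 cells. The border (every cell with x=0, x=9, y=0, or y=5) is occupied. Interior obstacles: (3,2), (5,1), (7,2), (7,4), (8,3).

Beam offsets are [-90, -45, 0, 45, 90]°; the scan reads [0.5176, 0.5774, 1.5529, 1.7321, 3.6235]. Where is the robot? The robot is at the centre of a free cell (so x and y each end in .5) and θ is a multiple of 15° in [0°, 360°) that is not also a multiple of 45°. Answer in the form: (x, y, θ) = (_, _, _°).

Candidates: 27 free-cell centres × 16 headings = 432 poses. Raycast each; keep the one whose scan matches to 4 dp.
  (5.5, 2.5, 60°): beam 1 = 3.0000 ≠ 0.5176 ✗
  (3.5, 4.5, 195°): beam 2 = 1.0000 ≠ 0.5774 ✗
  (3.5, 1.5, 15°): beam 2 = 1.0000 ≠ 0.5774 ✗
  (1.5, 2.5, 105°): beam 1 = 1.5529 ≠ 0.5176 ✗
  …
  (2.5, 4.5, 165°): r_1=0.5176, r_2=0.5774, r_3=1.5529, r_4=1.7321, r_5=3.6235 — all match ✓
Unique over the lattice → pose = (2.5, 4.5, 165°).

(x, y, θ) = (2.5, 4.5, 165°)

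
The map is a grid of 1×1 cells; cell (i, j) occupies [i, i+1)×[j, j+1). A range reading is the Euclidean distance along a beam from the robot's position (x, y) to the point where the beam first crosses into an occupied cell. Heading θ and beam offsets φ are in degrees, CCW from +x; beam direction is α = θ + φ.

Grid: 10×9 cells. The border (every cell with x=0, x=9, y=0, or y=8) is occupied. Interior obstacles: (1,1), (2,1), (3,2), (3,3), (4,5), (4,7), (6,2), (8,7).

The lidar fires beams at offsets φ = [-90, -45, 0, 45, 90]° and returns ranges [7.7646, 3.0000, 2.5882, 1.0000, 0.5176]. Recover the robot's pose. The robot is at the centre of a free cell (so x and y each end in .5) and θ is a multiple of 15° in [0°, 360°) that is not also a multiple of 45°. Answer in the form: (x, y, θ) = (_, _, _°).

(x, y, θ) = (1.5, 5.5, 75°)

The pose lattice has 48·16 = 768 candidates. Test each by forward raycasting.
  (6.5, 1.5, 300°): beam 1 = 1.0000 ≠ 7.7646 ✗
  (2.5, 5.5, 105°): beam 1 = 1.5529 ≠ 7.7646 ✗
  (7.5, 3.5, 75°): beam 1 = 1.5529 ≠ 7.7646 ✗
  (7.5, 2.5, 210°): beam 1 = 5.1962 ≠ 7.7646 ✗
  (7.5, 5.5, 105°): beam 1 = 1.5529 ≠ 7.7646 ✗
  …
  (1.5, 5.5, 75°): r_1=7.7646, r_2=3.0000, r_3=2.5882, r_4=1.0000, r_5=0.5176 — all match ✓
Unique over the lattice → pose = (1.5, 5.5, 75°).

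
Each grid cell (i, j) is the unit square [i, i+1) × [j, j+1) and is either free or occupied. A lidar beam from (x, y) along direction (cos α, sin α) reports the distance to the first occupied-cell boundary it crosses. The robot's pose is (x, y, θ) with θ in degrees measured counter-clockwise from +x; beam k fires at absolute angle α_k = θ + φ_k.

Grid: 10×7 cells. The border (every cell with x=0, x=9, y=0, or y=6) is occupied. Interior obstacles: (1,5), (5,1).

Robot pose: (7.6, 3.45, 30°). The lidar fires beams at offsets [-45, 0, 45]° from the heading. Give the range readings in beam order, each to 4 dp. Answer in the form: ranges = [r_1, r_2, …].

beam 1: φ=-45°, α=345°
  dir = (cos 345°, sin 345°) = (0.9659, -0.2588); from cell (7,3)
  next x-line at t=0.4141, next y-line at t=1.7387; Δt_x=1.0353, Δt_y=3.8637
    x: enter (8,3) at t=0.4141
    x: enter (9,3) at t=1.4494 ← occupied
  → r_1 = 1.4494
beam 2: φ=0°, α=30°
  dir = (cos 30°, sin 30°) = (0.8660, 0.5000); from cell (7,3)
  next x-line at t=0.4619, next y-line at t=1.1000; Δt_x=1.1547, Δt_y=2.0000
    x: enter (8,3) at t=0.4619
    y: enter (8,4) at t=1.1000
    x: enter (9,4) at t=1.6166 ← occupied
  → r_2 = 1.6166
beam 3: φ=45°, α=75°
  dir = (cos 75°, sin 75°) = (0.2588, 0.9659); from cell (7,3)
  next x-line at t=1.5455, next y-line at t=0.5694; Δt_x=3.8637, Δt_y=1.0353
    y: enter (7,4) at t=0.5694
    x: enter (8,4) at t=1.5455
    y: enter (8,5) at t=1.6047
    y: enter (8,6) at t=2.6400 ← occupied
  → r_3 = 2.6400

ranges = [1.4494, 1.6166, 2.6400]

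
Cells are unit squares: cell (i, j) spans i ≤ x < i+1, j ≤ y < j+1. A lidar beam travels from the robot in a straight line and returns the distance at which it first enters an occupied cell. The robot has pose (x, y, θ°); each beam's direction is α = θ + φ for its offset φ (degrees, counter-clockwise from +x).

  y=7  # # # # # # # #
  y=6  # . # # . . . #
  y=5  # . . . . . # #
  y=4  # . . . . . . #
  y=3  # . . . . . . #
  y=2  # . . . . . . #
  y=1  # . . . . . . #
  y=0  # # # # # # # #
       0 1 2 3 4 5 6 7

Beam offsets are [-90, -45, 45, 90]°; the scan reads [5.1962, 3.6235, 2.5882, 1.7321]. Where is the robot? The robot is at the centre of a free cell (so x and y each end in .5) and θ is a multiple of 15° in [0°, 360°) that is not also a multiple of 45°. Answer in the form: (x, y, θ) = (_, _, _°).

(x, y, θ) = (3.5, 2.5, 150°)

Enumerate (i+0.5, j+0.5, θ) over the 33 free cells and 16 admissible headings. For each, cast all 4 beams and compare to the given ranges.
  (6.5, 3.5, 60°): beam 1 = 0.5774 ≠ 5.1962 ✗
  (4.5, 5.5, 60°): beam 1 = 2.8868 ≠ 5.1962 ✗
  (6.5, 1.5, 285°): beam 1 = 1.9319 ≠ 5.1962 ✗
  …
  (3.5, 2.5, 150°): r_1=5.1962, r_2=3.6235, r_3=2.5882, r_4=1.7321 — all match ✓
Unique over the lattice → pose = (3.5, 2.5, 150°).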